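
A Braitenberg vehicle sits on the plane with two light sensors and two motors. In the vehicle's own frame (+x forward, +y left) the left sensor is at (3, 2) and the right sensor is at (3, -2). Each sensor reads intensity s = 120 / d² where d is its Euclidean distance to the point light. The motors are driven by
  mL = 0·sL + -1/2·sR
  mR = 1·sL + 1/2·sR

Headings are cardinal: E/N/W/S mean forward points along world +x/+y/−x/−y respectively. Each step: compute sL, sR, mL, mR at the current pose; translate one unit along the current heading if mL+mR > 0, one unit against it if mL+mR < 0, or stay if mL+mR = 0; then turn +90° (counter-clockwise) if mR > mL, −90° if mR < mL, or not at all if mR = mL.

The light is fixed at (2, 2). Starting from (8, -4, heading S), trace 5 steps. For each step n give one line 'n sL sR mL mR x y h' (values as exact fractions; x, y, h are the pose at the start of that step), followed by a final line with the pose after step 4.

0 24/29 120/97 -60/97 4068/2813 8 -4 S
1 60/53 20/27 -10/27 2150/1431 8 -5 E
2 120/41 120/97 -60/97 14100/3977 9 -5 N
3 3/2 15/4 -15/8 27/8 9 -4 W
4 24/29 120/97 -60/97 4068/2813 8 -4 S
final 8 -5 E

n=0: pose=(8,-4,S); sL=24/29, sR=120/97; mL=-60/97, mR=4068/2813; mL+mR=24/29 → advance +1; mR−mL=5808/2813 → turn +1·90°
n=1: pose=(8,-5,E); sL=60/53, sR=20/27; mL=-10/27, mR=2150/1431; mL+mR=60/53 → advance +1; mR−mL=2680/1431 → turn +1·90°
n=2: pose=(9,-5,N); sL=120/41, sR=120/97; mL=-60/97, mR=14100/3977; mL+mR=120/41 → advance +1; mR−mL=16560/3977 → turn +1·90°
n=3: pose=(9,-4,W); sL=3/2, sR=15/4; mL=-15/8, mR=27/8; mL+mR=3/2 → advance +1; mR−mL=21/4 → turn +1·90°
n=4: pose=(8,-4,S); sL=24/29, sR=120/97; mL=-60/97, mR=4068/2813; mL+mR=24/29 → advance +1; mR−mL=5808/2813 → turn +1·90°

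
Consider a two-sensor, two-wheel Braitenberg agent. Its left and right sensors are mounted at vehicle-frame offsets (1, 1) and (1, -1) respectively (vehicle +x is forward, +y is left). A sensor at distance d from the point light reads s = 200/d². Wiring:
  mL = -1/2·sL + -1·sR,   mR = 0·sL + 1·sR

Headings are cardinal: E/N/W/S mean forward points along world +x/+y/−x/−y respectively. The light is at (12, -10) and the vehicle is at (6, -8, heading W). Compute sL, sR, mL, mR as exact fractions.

4 100/29 -158/29 100/29

left sensor world pos  = (5, -9); dL² = 50
right sensor world pos = (5, -7); dR² = 58
sL = 200/50 = 4
sR = 200/58 = 100/29
mL = -1/2·sL + -1·sR = -158/29
mR = 0·sL + 1·sR = 100/29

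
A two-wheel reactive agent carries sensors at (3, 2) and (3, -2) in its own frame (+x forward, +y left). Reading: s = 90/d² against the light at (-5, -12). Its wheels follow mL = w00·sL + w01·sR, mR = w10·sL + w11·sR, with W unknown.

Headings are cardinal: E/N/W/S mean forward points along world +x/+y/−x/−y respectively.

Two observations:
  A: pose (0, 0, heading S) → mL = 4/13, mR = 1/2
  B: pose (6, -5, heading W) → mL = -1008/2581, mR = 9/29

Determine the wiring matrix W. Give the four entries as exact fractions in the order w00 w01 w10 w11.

-1 1 0 1/2

obs A: pose=(0,0,S) → sL=9/13, sR=1, mL=4/13, mR=1/2
obs B: pose=(6,-5,W) → sL=90/89, sR=18/29, mL=-1008/2581, mR=9/29
sensor matrix S = [[9/13, 1], [90/89, 18/29]]; det S = -19512/33553
solve [mL_A; mL_B] = S·[w00; w01] and [mR_A; mR_B] = S·[w10; w11]:
  w00 = -1, w01 = 1, w10 = 0, w11 = 1/2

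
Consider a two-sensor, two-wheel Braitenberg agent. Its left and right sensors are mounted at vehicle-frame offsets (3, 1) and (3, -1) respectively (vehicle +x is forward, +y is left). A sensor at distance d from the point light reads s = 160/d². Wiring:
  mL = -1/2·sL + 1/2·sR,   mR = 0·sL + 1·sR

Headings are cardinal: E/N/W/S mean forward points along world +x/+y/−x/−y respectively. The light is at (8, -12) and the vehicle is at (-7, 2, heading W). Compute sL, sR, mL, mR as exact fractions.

160/493 160/549 -4480/270657 160/549

left sensor world pos  = (-10, 1); dL² = 493
right sensor world pos = (-10, 3); dR² = 549
sL = 160/493 = 160/493
sR = 160/549 = 160/549
mL = -1/2·sL + 1/2·sR = -4480/270657
mR = 0·sL + 1·sR = 160/549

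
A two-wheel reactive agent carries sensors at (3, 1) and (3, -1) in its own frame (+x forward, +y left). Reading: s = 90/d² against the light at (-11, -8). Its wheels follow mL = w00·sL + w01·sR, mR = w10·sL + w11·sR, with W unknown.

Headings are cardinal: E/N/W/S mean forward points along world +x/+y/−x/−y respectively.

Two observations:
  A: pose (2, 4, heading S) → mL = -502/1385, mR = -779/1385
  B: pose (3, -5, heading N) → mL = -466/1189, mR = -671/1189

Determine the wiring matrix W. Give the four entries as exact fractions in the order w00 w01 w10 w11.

-1/2 -1/2 -1/2 -1

obs A: pose=(2,4,S) → sL=90/277, sR=2/5, mL=-502/1385, mR=-779/1385
obs B: pose=(3,-5,N) → sL=18/41, sR=10/29, mL=-466/1189, mR=-671/1189
sensor matrix S = [[90/277, 2/5], [18/41, 10/29]]; det S = -104688/1646765
solve [mL_A; mL_B] = S·[w00; w01] and [mR_A; mR_B] = S·[w10; w11]:
  w00 = -1/2, w01 = -1/2, w10 = -1/2, w11 = -1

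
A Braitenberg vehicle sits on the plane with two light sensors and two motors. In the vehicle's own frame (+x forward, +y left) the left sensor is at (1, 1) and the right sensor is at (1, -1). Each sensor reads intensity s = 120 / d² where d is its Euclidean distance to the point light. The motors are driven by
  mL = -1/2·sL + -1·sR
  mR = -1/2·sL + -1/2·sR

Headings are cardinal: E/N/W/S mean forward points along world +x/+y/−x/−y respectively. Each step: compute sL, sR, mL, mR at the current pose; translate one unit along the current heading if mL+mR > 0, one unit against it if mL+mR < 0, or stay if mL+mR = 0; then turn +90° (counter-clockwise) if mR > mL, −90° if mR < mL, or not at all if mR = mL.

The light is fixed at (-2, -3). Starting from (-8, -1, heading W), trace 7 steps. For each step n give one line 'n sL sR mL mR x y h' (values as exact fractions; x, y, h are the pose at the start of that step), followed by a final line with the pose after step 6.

0 12/5 60/29 -474/145 -324/145 -8 -1 W
1 120/17 120/37 -4260/629 -3240/629 -7 -1 S
2 15/4 6 -63/8 -39/8 -7 0 E
3 24/13 120/41 -2052/533 -1272/533 -8 0 N
4 12/5 60/29 -474/145 -324/145 -8 -1 W
5 120/17 120/37 -4260/629 -3240/629 -7 -1 S
6 15/4 6 -63/8 -39/8 -7 0 E
final -8 0 N

n=0: pose=(-8,-1,W); sL=12/5, sR=60/29; mL=-474/145, mR=-324/145; mL+mR=-798/145 → advance -1; mR−mL=30/29 → turn +1·90°
n=1: pose=(-7,-1,S); sL=120/17, sR=120/37; mL=-4260/629, mR=-3240/629; mL+mR=-7500/629 → advance -1; mR−mL=60/37 → turn +1·90°
n=2: pose=(-7,0,E); sL=15/4, sR=6; mL=-63/8, mR=-39/8; mL+mR=-51/4 → advance -1; mR−mL=3 → turn +1·90°
n=3: pose=(-8,0,N); sL=24/13, sR=120/41; mL=-2052/533, mR=-1272/533; mL+mR=-3324/533 → advance -1; mR−mL=60/41 → turn +1·90°
n=4: pose=(-8,-1,W); sL=12/5, sR=60/29; mL=-474/145, mR=-324/145; mL+mR=-798/145 → advance -1; mR−mL=30/29 → turn +1·90°
n=5: pose=(-7,-1,S); sL=120/17, sR=120/37; mL=-4260/629, mR=-3240/629; mL+mR=-7500/629 → advance -1; mR−mL=60/37 → turn +1·90°
n=6: pose=(-7,0,E); sL=15/4, sR=6; mL=-63/8, mR=-39/8; mL+mR=-51/4 → advance -1; mR−mL=3 → turn +1·90°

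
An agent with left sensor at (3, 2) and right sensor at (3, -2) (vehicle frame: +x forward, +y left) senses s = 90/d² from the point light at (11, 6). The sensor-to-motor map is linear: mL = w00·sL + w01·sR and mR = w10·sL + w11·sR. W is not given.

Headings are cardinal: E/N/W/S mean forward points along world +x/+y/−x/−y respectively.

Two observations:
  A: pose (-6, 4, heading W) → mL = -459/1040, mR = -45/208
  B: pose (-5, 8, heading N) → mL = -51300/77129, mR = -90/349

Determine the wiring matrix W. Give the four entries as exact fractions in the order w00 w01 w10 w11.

obs A: pose=(-6,4,W) → sL=45/208, sR=9/40, mL=-459/1040, mR=-45/208
obs B: pose=(-5,8,N) → sL=90/349, sR=90/221, mL=-51300/77129, mR=-90/349
sensor matrix S = [[45/208, 9/40], [90/349, 90/221]]; det S = 241299/8021416
solve [mL_A; mL_B] = S·[w00; w01] and [mR_A; mR_B] = S·[w10; w11]:
  w00 = -1, w01 = -1, w10 = -1, w11 = 0

-1 -1 -1 0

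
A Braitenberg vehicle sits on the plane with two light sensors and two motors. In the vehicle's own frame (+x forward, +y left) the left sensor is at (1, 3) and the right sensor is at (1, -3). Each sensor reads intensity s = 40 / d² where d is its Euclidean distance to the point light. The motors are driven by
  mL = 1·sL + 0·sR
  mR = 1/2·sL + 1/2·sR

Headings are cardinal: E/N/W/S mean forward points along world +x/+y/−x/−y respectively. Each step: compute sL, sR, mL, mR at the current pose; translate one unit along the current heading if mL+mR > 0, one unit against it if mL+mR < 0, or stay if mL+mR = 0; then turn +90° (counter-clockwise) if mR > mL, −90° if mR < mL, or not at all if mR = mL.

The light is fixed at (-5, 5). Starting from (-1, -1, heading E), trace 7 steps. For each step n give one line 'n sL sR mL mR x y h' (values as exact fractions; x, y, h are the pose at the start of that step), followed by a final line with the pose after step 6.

0 20/17 20/53 20/17 700/901 -1 -1 E
1 40/113 40/53 40/113 3320/5989 0 -1 S
2 10/13 5/17 10/13 235/442 0 -2 E
3 8/29 40/73 8/29 872/2117 1 -2 S
4 20/37 4/17 20/37 244/629 1 -3 E
5 40/181 40/97 40/181 5560/17557 2 -3 S
6 2/5 5/26 2/5 77/260 2 -4 E
final 3 -4 S

n=0: pose=(-1,-1,E); sL=20/17, sR=20/53; mL=20/17, mR=700/901; mL+mR=1760/901 → advance +1; mR−mL=-360/901 → turn -1·90°
n=1: pose=(0,-1,S); sL=40/113, sR=40/53; mL=40/113, mR=3320/5989; mL+mR=5440/5989 → advance +1; mR−mL=1200/5989 → turn +1·90°
n=2: pose=(0,-2,E); sL=10/13, sR=5/17; mL=10/13, mR=235/442; mL+mR=575/442 → advance +1; mR−mL=-105/442 → turn -1·90°
n=3: pose=(1,-2,S); sL=8/29, sR=40/73; mL=8/29, mR=872/2117; mL+mR=1456/2117 → advance +1; mR−mL=288/2117 → turn +1·90°
n=4: pose=(1,-3,E); sL=20/37, sR=4/17; mL=20/37, mR=244/629; mL+mR=584/629 → advance +1; mR−mL=-96/629 → turn -1·90°
n=5: pose=(2,-3,S); sL=40/181, sR=40/97; mL=40/181, mR=5560/17557; mL+mR=9440/17557 → advance +1; mR−mL=1680/17557 → turn +1·90°
n=6: pose=(2,-4,E); sL=2/5, sR=5/26; mL=2/5, mR=77/260; mL+mR=181/260 → advance +1; mR−mL=-27/260 → turn -1·90°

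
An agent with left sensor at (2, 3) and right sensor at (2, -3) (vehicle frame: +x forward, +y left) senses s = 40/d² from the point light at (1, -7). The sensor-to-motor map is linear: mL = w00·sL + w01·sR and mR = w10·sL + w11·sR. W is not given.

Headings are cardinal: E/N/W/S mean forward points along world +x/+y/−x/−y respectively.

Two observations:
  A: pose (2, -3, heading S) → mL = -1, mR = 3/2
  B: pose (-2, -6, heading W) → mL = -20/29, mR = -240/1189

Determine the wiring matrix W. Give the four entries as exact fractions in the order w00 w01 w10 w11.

obs A: pose=(2,-3,S) → sL=2, sR=5, mL=-1, mR=3/2
obs B: pose=(-2,-6,W) → sL=40/29, sR=40/41, mL=-20/29, mR=-240/1189
sensor matrix S = [[2, 5], [40/29, 40/41]]; det S = -5880/1189
solve [mL_A; mL_B] = S·[w00; w01] and [mR_A; mR_B] = S·[w10; w11]:
  w00 = -1/2, w01 = 0, w10 = -1/2, w11 = 1/2

-1/2 0 -1/2 1/2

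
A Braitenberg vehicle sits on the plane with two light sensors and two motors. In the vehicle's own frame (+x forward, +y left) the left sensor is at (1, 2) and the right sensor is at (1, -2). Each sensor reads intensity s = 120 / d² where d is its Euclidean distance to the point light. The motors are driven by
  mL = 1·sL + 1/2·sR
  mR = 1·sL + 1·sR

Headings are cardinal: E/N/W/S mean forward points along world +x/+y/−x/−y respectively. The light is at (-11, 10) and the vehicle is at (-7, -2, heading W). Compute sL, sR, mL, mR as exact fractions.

left sensor world pos  = (-8, -4); dL² = 205
right sensor world pos = (-8, 0); dR² = 109
sL = 120/205 = 24/41
sR = 120/109 = 120/109
mL = 1·sL + 1/2·sR = 5076/4469
mR = 1·sL + 1·sR = 7536/4469

24/41 120/109 5076/4469 7536/4469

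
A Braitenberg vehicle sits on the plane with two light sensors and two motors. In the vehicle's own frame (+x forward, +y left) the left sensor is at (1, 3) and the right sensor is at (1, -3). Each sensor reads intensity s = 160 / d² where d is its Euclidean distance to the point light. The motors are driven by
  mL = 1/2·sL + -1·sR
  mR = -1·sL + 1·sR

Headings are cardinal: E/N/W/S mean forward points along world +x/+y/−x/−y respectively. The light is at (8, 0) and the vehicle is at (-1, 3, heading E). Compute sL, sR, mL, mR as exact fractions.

left sensor world pos  = (0, 6); dL² = 100
right sensor world pos = (0, 0); dR² = 64
sL = 160/100 = 8/5
sR = 160/64 = 5/2
mL = 1/2·sL + -1·sR = -17/10
mR = -1·sL + 1·sR = 9/10

8/5 5/2 -17/10 9/10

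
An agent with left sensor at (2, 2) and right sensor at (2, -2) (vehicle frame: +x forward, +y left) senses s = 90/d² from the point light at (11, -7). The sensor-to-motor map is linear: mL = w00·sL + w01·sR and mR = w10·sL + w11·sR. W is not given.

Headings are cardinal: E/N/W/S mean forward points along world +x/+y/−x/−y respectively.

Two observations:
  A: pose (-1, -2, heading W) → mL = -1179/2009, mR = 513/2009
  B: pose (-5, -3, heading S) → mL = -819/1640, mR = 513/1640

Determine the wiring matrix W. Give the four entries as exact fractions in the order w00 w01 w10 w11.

-1/2 -1 1 -1/2

obs A: pose=(-1,-2,W) → sL=18/41, sR=18/49, mL=-1179/2009, mR=513/2009
obs B: pose=(-5,-3,S) → sL=9/20, sR=45/164, mL=-819/1640, mR=513/1640
sensor matrix S = [[18/41, 18/49], [9/20, 45/164]]; det S = -18468/411845
solve [mL_A; mL_B] = S·[w00; w01] and [mR_A; mR_B] = S·[w10; w11]:
  w00 = -1/2, w01 = -1, w10 = 1, w11 = -1/2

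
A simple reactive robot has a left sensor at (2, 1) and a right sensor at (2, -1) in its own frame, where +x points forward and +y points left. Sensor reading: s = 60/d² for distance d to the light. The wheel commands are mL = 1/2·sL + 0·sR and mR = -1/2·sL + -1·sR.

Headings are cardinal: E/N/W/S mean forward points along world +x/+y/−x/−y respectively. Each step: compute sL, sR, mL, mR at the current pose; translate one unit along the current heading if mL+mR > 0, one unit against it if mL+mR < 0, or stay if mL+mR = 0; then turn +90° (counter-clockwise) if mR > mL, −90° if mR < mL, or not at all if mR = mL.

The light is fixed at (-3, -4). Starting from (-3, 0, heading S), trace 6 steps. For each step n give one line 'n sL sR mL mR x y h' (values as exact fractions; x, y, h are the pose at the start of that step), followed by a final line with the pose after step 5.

0 12 12 6 -18 -3 0 S
1 3 3/2 3/2 -3 -3 1 W
2 60/49 60/53 30/49 -4530/2597 -2 1 N
3 30/17 10/3 15/17 -215/51 -2 0 E
4 12 12 6 -18 -3 0 S
5 3 3/2 3/2 -3 -3 1 W
final -2 1 N

n=0: pose=(-3,0,S); sL=12, sR=12; mL=6, mR=-18; mL+mR=-12 → advance -1; mR−mL=-24 → turn -1·90°
n=1: pose=(-3,1,W); sL=3, sR=3/2; mL=3/2, mR=-3; mL+mR=-3/2 → advance -1; mR−mL=-9/2 → turn -1·90°
n=2: pose=(-2,1,N); sL=60/49, sR=60/53; mL=30/49, mR=-4530/2597; mL+mR=-60/53 → advance -1; mR−mL=-6120/2597 → turn -1·90°
n=3: pose=(-2,0,E); sL=30/17, sR=10/3; mL=15/17, mR=-215/51; mL+mR=-10/3 → advance -1; mR−mL=-260/51 → turn -1·90°
n=4: pose=(-3,0,S); sL=12, sR=12; mL=6, mR=-18; mL+mR=-12 → advance -1; mR−mL=-24 → turn -1·90°
n=5: pose=(-3,1,W); sL=3, sR=3/2; mL=3/2, mR=-3; mL+mR=-3/2 → advance -1; mR−mL=-9/2 → turn -1·90°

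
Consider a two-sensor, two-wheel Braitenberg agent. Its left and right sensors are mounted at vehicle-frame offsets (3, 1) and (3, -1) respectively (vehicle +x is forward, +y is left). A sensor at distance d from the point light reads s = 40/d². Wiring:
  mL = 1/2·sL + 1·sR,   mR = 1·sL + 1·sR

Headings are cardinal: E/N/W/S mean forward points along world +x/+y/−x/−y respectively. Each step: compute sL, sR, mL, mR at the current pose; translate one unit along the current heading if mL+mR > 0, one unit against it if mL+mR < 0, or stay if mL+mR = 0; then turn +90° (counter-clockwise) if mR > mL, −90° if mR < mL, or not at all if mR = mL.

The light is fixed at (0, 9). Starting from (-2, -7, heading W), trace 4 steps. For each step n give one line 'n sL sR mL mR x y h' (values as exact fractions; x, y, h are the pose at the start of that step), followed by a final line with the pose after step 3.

n=0: pose=(-2,-7,W); sL=20/157, sR=4/25; mL=878/3925, mR=1128/3925; mL+mR=2006/3925 → advance +1; mR−mL=10/157 → turn +1·90°
n=1: pose=(-3,-7,S); sL=8/73, sR=40/377; mL=4428/27521, mR=5936/27521; mL+mR=10364/27521 → advance +1; mR−mL=4/73 → turn +1·90°
n=2: pose=(-3,-8,E); sL=5/32, sR=10/81; mL=1045/5184, mR=725/2592; mL+mR=2495/5184 → advance +1; mR−mL=5/64 → turn +1·90°
n=3: pose=(-2,-8,N); sL=8/41, sR=40/197; mL=2428/8077, mR=3216/8077; mL+mR=5644/8077 → advance +1; mR−mL=4/41 → turn +1·90°

0 20/157 4/25 878/3925 1128/3925 -2 -7 W
1 8/73 40/377 4428/27521 5936/27521 -3 -7 S
2 5/32 10/81 1045/5184 725/2592 -3 -8 E
3 8/41 40/197 2428/8077 3216/8077 -2 -8 N
final -2 -7 W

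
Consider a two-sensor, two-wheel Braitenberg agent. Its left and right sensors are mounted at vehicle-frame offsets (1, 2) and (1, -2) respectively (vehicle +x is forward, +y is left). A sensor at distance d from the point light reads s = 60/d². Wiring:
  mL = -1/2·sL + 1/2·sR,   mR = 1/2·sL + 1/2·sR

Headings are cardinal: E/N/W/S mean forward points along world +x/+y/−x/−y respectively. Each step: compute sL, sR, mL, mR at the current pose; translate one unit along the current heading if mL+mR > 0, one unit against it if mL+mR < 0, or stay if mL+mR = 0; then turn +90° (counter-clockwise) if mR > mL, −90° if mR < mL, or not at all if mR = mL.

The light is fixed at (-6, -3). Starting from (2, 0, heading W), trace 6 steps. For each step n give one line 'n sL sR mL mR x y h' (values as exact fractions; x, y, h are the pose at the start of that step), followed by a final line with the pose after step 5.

0 6/5 30/37 -36/185 186/185 2 0 W
1 12/17 60/29 336/493 684/493 1 0 S
2 3/4 15/16 3/32 27/32 1 -1 E
3 4/3 60/109 -128/327 308/327 2 -1 N
4 6/5 30/37 -36/185 186/185 2 0 W
5 12/17 60/29 336/493 684/493 1 0 S
final 1 -1 E

n=0: pose=(2,0,W); sL=6/5, sR=30/37; mL=-36/185, mR=186/185; mL+mR=30/37 → advance +1; mR−mL=6/5 → turn +1·90°
n=1: pose=(1,0,S); sL=12/17, sR=60/29; mL=336/493, mR=684/493; mL+mR=60/29 → advance +1; mR−mL=12/17 → turn +1·90°
n=2: pose=(1,-1,E); sL=3/4, sR=15/16; mL=3/32, mR=27/32; mL+mR=15/16 → advance +1; mR−mL=3/4 → turn +1·90°
n=3: pose=(2,-1,N); sL=4/3, sR=60/109; mL=-128/327, mR=308/327; mL+mR=60/109 → advance +1; mR−mL=4/3 → turn +1·90°
n=4: pose=(2,0,W); sL=6/5, sR=30/37; mL=-36/185, mR=186/185; mL+mR=30/37 → advance +1; mR−mL=6/5 → turn +1·90°
n=5: pose=(1,0,S); sL=12/17, sR=60/29; mL=336/493, mR=684/493; mL+mR=60/29 → advance +1; mR−mL=12/17 → turn +1·90°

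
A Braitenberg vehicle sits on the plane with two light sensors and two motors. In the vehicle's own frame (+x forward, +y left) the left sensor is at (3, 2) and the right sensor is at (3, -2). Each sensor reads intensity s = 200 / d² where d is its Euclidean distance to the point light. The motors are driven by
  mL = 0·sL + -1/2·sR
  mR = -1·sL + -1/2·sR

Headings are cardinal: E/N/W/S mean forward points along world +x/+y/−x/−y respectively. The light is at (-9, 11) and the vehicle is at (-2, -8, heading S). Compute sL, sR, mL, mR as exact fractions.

left sensor world pos  = (0, -11); dL² = 565
right sensor world pos = (-4, -11); dR² = 509
sL = 200/565 = 40/113
sR = 200/509 = 200/509
mL = 0·sL + -1/2·sR = -100/509
mR = -1·sL + -1/2·sR = -31660/57517

40/113 200/509 -100/509 -31660/57517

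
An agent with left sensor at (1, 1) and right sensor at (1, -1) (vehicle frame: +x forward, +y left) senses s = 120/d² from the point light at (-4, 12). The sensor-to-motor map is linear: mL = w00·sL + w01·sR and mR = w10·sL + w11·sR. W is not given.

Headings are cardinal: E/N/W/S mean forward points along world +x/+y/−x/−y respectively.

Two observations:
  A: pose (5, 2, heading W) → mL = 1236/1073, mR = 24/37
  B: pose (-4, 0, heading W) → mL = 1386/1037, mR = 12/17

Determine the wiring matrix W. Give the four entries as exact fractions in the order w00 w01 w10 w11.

1/2 1 1 0

obs A: pose=(5,2,W) → sL=24/37, sR=24/29, mL=1236/1073, mR=24/37
obs B: pose=(-4,0,W) → sL=12/17, sR=60/61, mL=1386/1037, mR=12/17
sensor matrix S = [[24/37, 24/29], [12/17, 60/61]]; det S = 59904/1112701
solve [mL_A; mL_B] = S·[w00; w01] and [mR_A; mR_B] = S·[w10; w11]:
  w00 = 1/2, w01 = 1, w10 = 1, w11 = 0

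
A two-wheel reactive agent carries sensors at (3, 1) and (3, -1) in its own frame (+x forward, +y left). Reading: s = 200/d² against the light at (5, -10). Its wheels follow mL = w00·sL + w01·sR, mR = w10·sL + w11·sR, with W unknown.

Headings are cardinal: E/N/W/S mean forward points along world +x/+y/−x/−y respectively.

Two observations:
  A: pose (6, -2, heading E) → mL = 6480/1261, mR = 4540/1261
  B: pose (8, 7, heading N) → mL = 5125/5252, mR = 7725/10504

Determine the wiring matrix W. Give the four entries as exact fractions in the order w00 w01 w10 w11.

1 1 1 1/2

obs A: pose=(6,-2,E) → sL=200/97, sR=40/13, mL=6480/1261, mR=4540/1261
obs B: pose=(8,7,N) → sL=50/101, sR=25/52, mL=5125/5252, mR=7725/10504
sensor matrix S = [[200/97, 40/13], [50/101, 25/52]]; det S = -67750/127361
solve [mL_A; mL_B] = S·[w00; w01] and [mR_A; mR_B] = S·[w10; w11]:
  w00 = 1, w01 = 1, w10 = 1, w11 = 1/2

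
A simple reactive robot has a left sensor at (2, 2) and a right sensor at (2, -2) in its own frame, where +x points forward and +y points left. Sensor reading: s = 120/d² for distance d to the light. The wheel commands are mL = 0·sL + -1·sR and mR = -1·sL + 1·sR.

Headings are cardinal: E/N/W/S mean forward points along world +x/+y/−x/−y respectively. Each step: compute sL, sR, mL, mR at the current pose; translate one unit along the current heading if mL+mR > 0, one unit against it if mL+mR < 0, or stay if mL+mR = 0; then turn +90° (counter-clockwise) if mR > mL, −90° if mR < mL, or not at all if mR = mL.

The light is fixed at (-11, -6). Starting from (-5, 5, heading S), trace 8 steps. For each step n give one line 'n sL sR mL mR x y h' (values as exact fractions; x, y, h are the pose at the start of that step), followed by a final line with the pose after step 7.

n=0: pose=(-5,5,S); sL=24/29, sR=120/97; mL=-120/97, mR=1152/2813; mL+mR=-24/29 → advance -1; mR−mL=4632/2813 → turn +1·90°
n=1: pose=(-5,6,E); sL=6/13, sR=30/41; mL=-30/41, mR=144/533; mL+mR=-6/13 → advance -1; mR−mL=534/533 → turn +1·90°
n=2: pose=(-6,6,N); sL=24/41, sR=24/49; mL=-24/49, mR=-192/2009; mL+mR=-24/41 → advance -1; mR−mL=792/2009 → turn +1·90°
n=3: pose=(-6,5,W); sL=4/3, sR=60/89; mL=-60/89, mR=-176/267; mL+mR=-4/3 → advance -1; mR−mL=4/267 → turn +1·90°
n=4: pose=(-5,5,S); sL=24/29, sR=120/97; mL=-120/97, mR=1152/2813; mL+mR=-24/29 → advance -1; mR−mL=4632/2813 → turn +1·90°
n=5: pose=(-5,6,E); sL=6/13, sR=30/41; mL=-30/41, mR=144/533; mL+mR=-6/13 → advance -1; mR−mL=534/533 → turn +1·90°
n=6: pose=(-6,6,N); sL=24/41, sR=24/49; mL=-24/49, mR=-192/2009; mL+mR=-24/41 → advance -1; mR−mL=792/2009 → turn +1·90°
n=7: pose=(-6,5,W); sL=4/3, sR=60/89; mL=-60/89, mR=-176/267; mL+mR=-4/3 → advance -1; mR−mL=4/267 → turn +1·90°

0 24/29 120/97 -120/97 1152/2813 -5 5 S
1 6/13 30/41 -30/41 144/533 -5 6 E
2 24/41 24/49 -24/49 -192/2009 -6 6 N
3 4/3 60/89 -60/89 -176/267 -6 5 W
4 24/29 120/97 -120/97 1152/2813 -5 5 S
5 6/13 30/41 -30/41 144/533 -5 6 E
6 24/41 24/49 -24/49 -192/2009 -6 6 N
7 4/3 60/89 -60/89 -176/267 -6 5 W
final -5 5 S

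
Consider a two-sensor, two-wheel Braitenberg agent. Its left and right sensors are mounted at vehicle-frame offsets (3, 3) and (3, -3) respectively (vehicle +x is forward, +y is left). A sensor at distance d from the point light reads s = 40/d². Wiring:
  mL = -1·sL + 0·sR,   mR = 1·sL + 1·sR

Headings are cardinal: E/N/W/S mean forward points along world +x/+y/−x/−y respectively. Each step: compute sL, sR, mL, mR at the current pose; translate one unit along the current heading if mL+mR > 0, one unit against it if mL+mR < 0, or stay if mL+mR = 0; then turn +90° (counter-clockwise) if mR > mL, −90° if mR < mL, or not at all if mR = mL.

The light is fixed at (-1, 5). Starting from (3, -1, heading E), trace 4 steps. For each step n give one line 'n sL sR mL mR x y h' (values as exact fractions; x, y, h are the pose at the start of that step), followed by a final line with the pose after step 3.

0 20/29 4/13 -20/29 376/377 3 -1 E
1 40/13 40/73 -40/13 3440/949 4 -1 N
2 10/17 5 -10/17 95/17 4 0 W
3 40/113 8/13 -40/113 1424/1469 3 0 S
final 3 -1 E

n=0: pose=(3,-1,E); sL=20/29, sR=4/13; mL=-20/29, mR=376/377; mL+mR=4/13 → advance +1; mR−mL=636/377 → turn +1·90°
n=1: pose=(4,-1,N); sL=40/13, sR=40/73; mL=-40/13, mR=3440/949; mL+mR=40/73 → advance +1; mR−mL=6360/949 → turn +1·90°
n=2: pose=(4,0,W); sL=10/17, sR=5; mL=-10/17, mR=95/17; mL+mR=5 → advance +1; mR−mL=105/17 → turn +1·90°
n=3: pose=(3,0,S); sL=40/113, sR=8/13; mL=-40/113, mR=1424/1469; mL+mR=8/13 → advance +1; mR−mL=1944/1469 → turn +1·90°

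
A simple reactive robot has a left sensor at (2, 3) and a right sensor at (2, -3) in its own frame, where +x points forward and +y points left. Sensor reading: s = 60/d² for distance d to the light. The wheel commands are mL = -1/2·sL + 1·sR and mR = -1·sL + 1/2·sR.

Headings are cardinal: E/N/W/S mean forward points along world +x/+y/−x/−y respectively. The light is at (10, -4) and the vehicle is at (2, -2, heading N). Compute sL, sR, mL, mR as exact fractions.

left sensor world pos  = (-1, 0); dL² = 137
right sensor world pos = (5, 0); dR² = 41
sL = 60/137 = 60/137
sR = 60/41 = 60/41
mL = -1/2·sL + 1·sR = 6990/5617
mR = -1·sL + 1/2·sR = 1650/5617

60/137 60/41 6990/5617 1650/5617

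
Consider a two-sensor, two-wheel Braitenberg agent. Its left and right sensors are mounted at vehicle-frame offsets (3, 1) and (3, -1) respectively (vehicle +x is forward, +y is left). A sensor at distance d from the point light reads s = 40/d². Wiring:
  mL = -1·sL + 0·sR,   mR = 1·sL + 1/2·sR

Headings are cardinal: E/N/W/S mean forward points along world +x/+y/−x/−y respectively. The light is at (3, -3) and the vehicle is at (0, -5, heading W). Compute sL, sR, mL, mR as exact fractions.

left sensor world pos  = (-3, -6); dL² = 45
right sensor world pos = (-3, -4); dR² = 37
sL = 40/45 = 8/9
sR = 40/37 = 40/37
mL = -1·sL + 0·sR = -8/9
mR = 1·sL + 1/2·sR = 476/333

8/9 40/37 -8/9 476/333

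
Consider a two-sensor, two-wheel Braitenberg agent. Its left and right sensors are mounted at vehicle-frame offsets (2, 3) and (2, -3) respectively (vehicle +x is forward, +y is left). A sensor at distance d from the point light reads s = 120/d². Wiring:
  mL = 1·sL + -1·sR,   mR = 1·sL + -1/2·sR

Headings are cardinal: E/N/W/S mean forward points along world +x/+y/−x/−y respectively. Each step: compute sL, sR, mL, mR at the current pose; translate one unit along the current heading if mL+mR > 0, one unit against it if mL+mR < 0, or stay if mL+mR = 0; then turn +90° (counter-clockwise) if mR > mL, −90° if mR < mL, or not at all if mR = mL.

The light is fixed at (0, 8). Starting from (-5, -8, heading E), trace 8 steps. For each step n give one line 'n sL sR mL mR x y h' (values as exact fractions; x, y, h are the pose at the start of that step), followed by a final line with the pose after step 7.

0 60/89 12/37 1152/3293 1686/3293 -5 -8 E
1 24/49 120/197 -1152/9653 1788/9653 -4 -8 N
2 1/3 2/3 -1/3 0 -4 -7 W
3 120/289 24/65 864/18785 4332/18785 -3 -7 S
4 12/17 60/181 1152/3077 1662/3077 -3 -8 E
5 120/221 120/197 -2880/43537 10380/43537 -2 -8 N
6 6/17 3/4 -27/68 -3/136 -2 -7 W
7 120/293 24/61 288/17873 3804/17873 -1 -7 S
final -1 -8 E

n=0: pose=(-5,-8,E); sL=60/89, sR=12/37; mL=1152/3293, mR=1686/3293; mL+mR=2838/3293 → advance +1; mR−mL=6/37 → turn +1·90°
n=1: pose=(-4,-8,N); sL=24/49, sR=120/197; mL=-1152/9653, mR=1788/9653; mL+mR=636/9653 → advance +1; mR−mL=60/197 → turn +1·90°
n=2: pose=(-4,-7,W); sL=1/3, sR=2/3; mL=-1/3, mR=0; mL+mR=-1/3 → advance -1; mR−mL=1/3 → turn +1·90°
n=3: pose=(-3,-7,S); sL=120/289, sR=24/65; mL=864/18785, mR=4332/18785; mL+mR=5196/18785 → advance +1; mR−mL=12/65 → turn +1·90°
n=4: pose=(-3,-8,E); sL=12/17, sR=60/181; mL=1152/3077, mR=1662/3077; mL+mR=2814/3077 → advance +1; mR−mL=30/181 → turn +1·90°
n=5: pose=(-2,-8,N); sL=120/221, sR=120/197; mL=-2880/43537, mR=10380/43537; mL+mR=7500/43537 → advance +1; mR−mL=60/197 → turn +1·90°
n=6: pose=(-2,-7,W); sL=6/17, sR=3/4; mL=-27/68, mR=-3/136; mL+mR=-57/136 → advance -1; mR−mL=3/8 → turn +1·90°
n=7: pose=(-1,-7,S); sL=120/293, sR=24/61; mL=288/17873, mR=3804/17873; mL+mR=4092/17873 → advance +1; mR−mL=12/61 → turn +1·90°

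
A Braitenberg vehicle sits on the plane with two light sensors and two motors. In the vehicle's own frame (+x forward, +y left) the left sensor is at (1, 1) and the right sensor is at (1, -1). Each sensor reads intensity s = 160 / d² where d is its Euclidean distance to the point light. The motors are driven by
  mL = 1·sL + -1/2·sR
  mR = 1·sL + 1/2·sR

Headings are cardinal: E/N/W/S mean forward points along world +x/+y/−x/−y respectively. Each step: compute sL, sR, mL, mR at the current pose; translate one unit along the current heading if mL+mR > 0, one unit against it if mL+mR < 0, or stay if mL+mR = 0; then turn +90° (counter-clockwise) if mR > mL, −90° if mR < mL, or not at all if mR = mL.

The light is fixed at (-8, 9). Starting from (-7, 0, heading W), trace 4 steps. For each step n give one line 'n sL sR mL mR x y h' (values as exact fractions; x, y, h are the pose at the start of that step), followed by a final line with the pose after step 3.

0 8/5 5/2 7/20 57/20 -7 0 W
1 160/101 160/101 80/101 240/101 -8 0 S
2 80/41 80/61 3240/2501 6520/2501 -8 -1 E
3 160/81 32/17 1424/1377 4016/1377 -7 -1 N
final -7 0 W

n=0: pose=(-7,0,W); sL=8/5, sR=5/2; mL=7/20, mR=57/20; mL+mR=16/5 → advance +1; mR−mL=5/2 → turn +1·90°
n=1: pose=(-8,0,S); sL=160/101, sR=160/101; mL=80/101, mR=240/101; mL+mR=320/101 → advance +1; mR−mL=160/101 → turn +1·90°
n=2: pose=(-8,-1,E); sL=80/41, sR=80/61; mL=3240/2501, mR=6520/2501; mL+mR=160/41 → advance +1; mR−mL=80/61 → turn +1·90°
n=3: pose=(-7,-1,N); sL=160/81, sR=32/17; mL=1424/1377, mR=4016/1377; mL+mR=320/81 → advance +1; mR−mL=32/17 → turn +1·90°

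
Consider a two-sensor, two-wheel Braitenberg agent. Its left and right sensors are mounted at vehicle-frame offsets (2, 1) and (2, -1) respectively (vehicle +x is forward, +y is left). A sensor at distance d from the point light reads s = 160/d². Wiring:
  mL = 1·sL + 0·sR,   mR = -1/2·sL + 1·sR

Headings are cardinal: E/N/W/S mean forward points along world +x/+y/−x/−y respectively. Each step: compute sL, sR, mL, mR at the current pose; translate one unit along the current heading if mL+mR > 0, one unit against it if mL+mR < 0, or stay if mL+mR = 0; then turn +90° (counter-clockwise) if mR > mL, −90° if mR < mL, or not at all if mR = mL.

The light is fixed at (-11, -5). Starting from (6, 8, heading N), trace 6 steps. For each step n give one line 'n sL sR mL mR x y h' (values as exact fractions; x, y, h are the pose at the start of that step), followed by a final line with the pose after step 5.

0 160/481 160/549 160/481 33040/264069 6 8 N
1 80/293 16/53 80/293 2568/15529 6 9 E
2 32/101 160/433 32/101 9232/43733 7 9 S
3 2/5 40/113 2/5 87/565 7 8 W
4 160/481 160/549 160/481 33040/264069 6 8 N
5 80/293 16/53 80/293 2568/15529 6 9 E
final 7 9 S

n=0: pose=(6,8,N); sL=160/481, sR=160/549; mL=160/481, mR=33040/264069; mL+mR=120880/264069 → advance +1; mR−mL=-54800/264069 → turn -1·90°
n=1: pose=(6,9,E); sL=80/293, sR=16/53; mL=80/293, mR=2568/15529; mL+mR=6808/15529 → advance +1; mR−mL=-1672/15529 → turn -1·90°
n=2: pose=(7,9,S); sL=32/101, sR=160/433; mL=32/101, mR=9232/43733; mL+mR=23088/43733 → advance +1; mR−mL=-4624/43733 → turn -1·90°
n=3: pose=(7,8,W); sL=2/5, sR=40/113; mL=2/5, mR=87/565; mL+mR=313/565 → advance +1; mR−mL=-139/565 → turn -1·90°
n=4: pose=(6,8,N); sL=160/481, sR=160/549; mL=160/481, mR=33040/264069; mL+mR=120880/264069 → advance +1; mR−mL=-54800/264069 → turn -1·90°
n=5: pose=(6,9,E); sL=80/293, sR=16/53; mL=80/293, mR=2568/15529; mL+mR=6808/15529 → advance +1; mR−mL=-1672/15529 → turn -1·90°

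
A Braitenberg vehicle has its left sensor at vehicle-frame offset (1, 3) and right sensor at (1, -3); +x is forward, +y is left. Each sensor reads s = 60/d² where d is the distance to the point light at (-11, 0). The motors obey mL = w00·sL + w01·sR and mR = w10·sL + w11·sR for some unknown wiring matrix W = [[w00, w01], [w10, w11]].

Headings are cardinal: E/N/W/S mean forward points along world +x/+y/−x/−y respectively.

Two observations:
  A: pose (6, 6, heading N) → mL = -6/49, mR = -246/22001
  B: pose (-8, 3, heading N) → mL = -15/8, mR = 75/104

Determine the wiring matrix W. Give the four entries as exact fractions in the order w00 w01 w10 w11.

-1/2 0 1/2 -1

obs A: pose=(6,6,N) → sL=12/49, sR=60/449, mL=-6/49, mR=-246/22001
obs B: pose=(-8,3,N) → sL=15/4, sR=15/13, mL=-15/8, mR=75/104
sensor matrix S = [[12/49, 60/449], [15/4, 15/13]]; det S = -62505/286013
solve [mL_A; mL_B] = S·[w00; w01] and [mR_A; mR_B] = S·[w10; w11]:
  w00 = -1/2, w01 = 0, w10 = 1/2, w11 = -1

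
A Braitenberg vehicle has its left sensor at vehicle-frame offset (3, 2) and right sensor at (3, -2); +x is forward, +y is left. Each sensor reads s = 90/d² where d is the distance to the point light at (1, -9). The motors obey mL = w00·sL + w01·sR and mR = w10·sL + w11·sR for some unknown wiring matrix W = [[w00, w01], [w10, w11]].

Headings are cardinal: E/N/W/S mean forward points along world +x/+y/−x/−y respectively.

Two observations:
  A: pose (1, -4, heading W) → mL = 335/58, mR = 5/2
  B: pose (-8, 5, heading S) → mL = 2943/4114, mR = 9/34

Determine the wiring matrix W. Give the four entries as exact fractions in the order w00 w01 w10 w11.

obs A: pose=(1,-4,W) → sL=5, sR=45/29, mL=335/58, mR=5/2
obs B: pose=(-8,5,S) → sL=9/17, sR=45/121, mL=2943/4114, mR=9/34
sensor matrix S = [[5, 45/29], [9/17, 45/121]]; det S = 61920/59653
solve [mL_A; mL_B] = S·[w00; w01] and [mR_A; mR_B] = S·[w10; w11]:
  w00 = 1, w01 = 1/2, w10 = 1/2, w11 = 0

1 1/2 1/2 0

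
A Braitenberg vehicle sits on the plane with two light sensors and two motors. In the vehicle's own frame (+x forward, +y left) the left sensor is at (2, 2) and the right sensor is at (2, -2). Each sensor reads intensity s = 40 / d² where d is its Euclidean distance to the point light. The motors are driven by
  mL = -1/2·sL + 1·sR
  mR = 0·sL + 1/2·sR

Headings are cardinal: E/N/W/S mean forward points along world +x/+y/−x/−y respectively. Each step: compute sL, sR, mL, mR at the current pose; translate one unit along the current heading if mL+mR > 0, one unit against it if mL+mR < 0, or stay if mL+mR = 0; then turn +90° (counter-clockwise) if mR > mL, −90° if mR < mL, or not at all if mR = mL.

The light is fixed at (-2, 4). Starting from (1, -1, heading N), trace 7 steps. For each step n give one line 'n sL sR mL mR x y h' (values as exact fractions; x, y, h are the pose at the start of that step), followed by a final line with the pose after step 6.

n=0: pose=(1,-1,N); sL=4, sR=20/17; mL=-14/17, mR=10/17; mL+mR=-4/17 → advance -1; mR−mL=24/17 → turn +1·90°
n=1: pose=(1,-2,W); sL=8/13, sR=40/17; mL=452/221, mR=20/17; mL+mR=712/221 → advance +1; mR−mL=-192/221 → turn -1·90°
n=2: pose=(0,-2,N); sL=5/2, sR=5/4; mL=0, mR=5/8; mL+mR=5/8 → advance +1; mR−mL=5/8 → turn +1·90°
n=3: pose=(0,-1,W); sL=40/49, sR=40/9; mL=1780/441, mR=20/9; mL+mR=920/147 → advance +1; mR−mL=-800/441 → turn -1·90°
n=4: pose=(-1,-1,N); sL=4, sR=20/9; mL=2/9, mR=10/9; mL+mR=4/3 → advance +1; mR−mL=8/9 → turn +1·90°
n=5: pose=(-1,0,W); sL=40/37, sR=8; mL=276/37, mR=4; mL+mR=424/37 → advance +1; mR−mL=-128/37 → turn -1·90°
n=6: pose=(-2,0,N); sL=5, sR=5; mL=5/2, mR=5/2; mL+mR=5 → advance +1; mR−mL=0 → turn +0·90°

0 4 20/17 -14/17 10/17 1 -1 N
1 8/13 40/17 452/221 20/17 1 -2 W
2 5/2 5/4 0 5/8 0 -2 N
3 40/49 40/9 1780/441 20/9 0 -1 W
4 4 20/9 2/9 10/9 -1 -1 N
5 40/37 8 276/37 4 -1 0 W
6 5 5 5/2 5/2 -2 0 N
final -2 1 N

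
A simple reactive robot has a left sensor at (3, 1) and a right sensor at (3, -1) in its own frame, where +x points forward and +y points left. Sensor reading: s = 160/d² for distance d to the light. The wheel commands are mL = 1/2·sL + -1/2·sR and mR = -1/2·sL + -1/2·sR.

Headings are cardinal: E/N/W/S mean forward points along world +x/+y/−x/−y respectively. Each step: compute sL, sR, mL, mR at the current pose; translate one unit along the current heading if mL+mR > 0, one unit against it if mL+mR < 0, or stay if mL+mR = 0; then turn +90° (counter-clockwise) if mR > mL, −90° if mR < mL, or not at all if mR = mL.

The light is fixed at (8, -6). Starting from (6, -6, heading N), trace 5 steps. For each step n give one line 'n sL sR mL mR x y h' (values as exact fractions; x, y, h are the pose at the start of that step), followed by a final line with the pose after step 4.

n=0: pose=(6,-6,N); sL=80/9, sR=16; mL=-32/9, mR=-112/9; mL+mR=-16 → advance -1; mR−mL=-80/9 → turn -1·90°
n=1: pose=(6,-7,E); sL=160, sR=32; mL=64, mR=-96; mL+mR=-32 → advance -1; mR−mL=-160 → turn -1·90°
n=2: pose=(5,-7,S); sL=8, sR=5; mL=3/2, mR=-13/2; mL+mR=-5 → advance -1; mR−mL=-8 → turn -1·90°
n=3: pose=(5,-6,W); sL=160/37, sR=160/37; mL=0, mR=-160/37; mL+mR=-160/37 → advance -1; mR−mL=-160/37 → turn -1·90°
n=4: pose=(6,-6,N); sL=80/9, sR=16; mL=-32/9, mR=-112/9; mL+mR=-16 → advance -1; mR−mL=-80/9 → turn -1·90°

0 80/9 16 -32/9 -112/9 6 -6 N
1 160 32 64 -96 6 -7 E
2 8 5 3/2 -13/2 5 -7 S
3 160/37 160/37 0 -160/37 5 -6 W
4 80/9 16 -32/9 -112/9 6 -6 N
final 6 -7 E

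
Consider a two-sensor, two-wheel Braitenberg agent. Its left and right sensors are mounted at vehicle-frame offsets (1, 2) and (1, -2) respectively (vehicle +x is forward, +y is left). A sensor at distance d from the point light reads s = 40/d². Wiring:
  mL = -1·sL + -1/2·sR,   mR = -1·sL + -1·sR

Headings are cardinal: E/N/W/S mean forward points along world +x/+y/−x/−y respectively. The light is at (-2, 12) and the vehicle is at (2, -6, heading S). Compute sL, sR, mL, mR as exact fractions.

40/397 8/73 -4508/28981 -6096/28981

left sensor world pos  = (4, -7); dL² = 397
right sensor world pos = (0, -7); dR² = 365
sL = 40/397 = 40/397
sR = 40/365 = 8/73
mL = -1·sL + -1/2·sR = -4508/28981
mR = -1·sL + -1·sR = -6096/28981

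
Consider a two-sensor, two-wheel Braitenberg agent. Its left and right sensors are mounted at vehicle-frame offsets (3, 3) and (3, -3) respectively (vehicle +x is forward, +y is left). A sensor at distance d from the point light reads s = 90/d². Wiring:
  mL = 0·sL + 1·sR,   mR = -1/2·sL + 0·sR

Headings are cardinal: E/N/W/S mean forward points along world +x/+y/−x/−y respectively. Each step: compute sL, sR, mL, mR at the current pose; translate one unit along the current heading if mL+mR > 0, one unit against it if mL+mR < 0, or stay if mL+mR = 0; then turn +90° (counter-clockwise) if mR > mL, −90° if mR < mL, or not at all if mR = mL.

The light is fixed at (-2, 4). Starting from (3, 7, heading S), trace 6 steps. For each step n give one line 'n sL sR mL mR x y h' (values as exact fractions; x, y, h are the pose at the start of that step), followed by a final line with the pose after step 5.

0 45/32 45/2 45/2 -45/64 3 7 S
1 18 90/29 90/29 -9 3 6 W
2 45/17 45/53 45/53 -45/34 4 6 N
3 90/97 18/17 18/17 -45/97 4 5 E
4 45/52 9/2 9/2 -45/104 5 5 S
5 18/5 18/5 18/5 -9/5 5 4 W
final 4 4 N

n=0: pose=(3,7,S); sL=45/32, sR=45/2; mL=45/2, mR=-45/64; mL+mR=1395/64 → advance +1; mR−mL=-1485/64 → turn -1·90°
n=1: pose=(3,6,W); sL=18, sR=90/29; mL=90/29, mR=-9; mL+mR=-171/29 → advance -1; mR−mL=-351/29 → turn -1·90°
n=2: pose=(4,6,N); sL=45/17, sR=45/53; mL=45/53, mR=-45/34; mL+mR=-855/1802 → advance -1; mR−mL=-3915/1802 → turn -1·90°
n=3: pose=(4,5,E); sL=90/97, sR=18/17; mL=18/17, mR=-45/97; mL+mR=981/1649 → advance +1; mR−mL=-2511/1649 → turn -1·90°
n=4: pose=(5,5,S); sL=45/52, sR=9/2; mL=9/2, mR=-45/104; mL+mR=423/104 → advance +1; mR−mL=-513/104 → turn -1·90°
n=5: pose=(5,4,W); sL=18/5, sR=18/5; mL=18/5, mR=-9/5; mL+mR=9/5 → advance +1; mR−mL=-27/5 → turn -1·90°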